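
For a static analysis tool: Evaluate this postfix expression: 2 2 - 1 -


Processing tokens left to right:
Push 2, Push 2
Pop 2 and 2, compute 2 - 2 = 0, push 0
Push 1
Pop 0 and 1, compute 0 - 1 = -1, push -1
Stack result: -1

-1


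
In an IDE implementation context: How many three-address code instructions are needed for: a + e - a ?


Expression: a + e - a
Generating three-address code (respecting * over +/- precedence):
  Instruction 1: t1 = a + e
  Instruction 2: t2 = t1 - a
Total instructions: 2

2


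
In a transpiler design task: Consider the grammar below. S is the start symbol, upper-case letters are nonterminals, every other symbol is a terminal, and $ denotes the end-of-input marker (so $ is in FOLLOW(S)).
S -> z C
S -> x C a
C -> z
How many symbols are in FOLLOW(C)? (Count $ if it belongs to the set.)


S is the start symbol and does not occur in any rule body, so FOLLOW(S) = {$}.
Examining every occurrence of C in a rule body:
  S -> z C : C is at the right end -> add FOLLOW(S) = {$}
  S -> x C a : C is followed by terminal 'a' -> add 'a'
  C -> z : C does not occur in the body -> contributes nothing
FOLLOW(C) = {a, $}
Count: 2

2


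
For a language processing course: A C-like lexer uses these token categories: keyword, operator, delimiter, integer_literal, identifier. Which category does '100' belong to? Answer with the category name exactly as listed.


Token: '100'
Checking categories:
  identifier: no
  integer_literal: YES
  operator: no
  keyword: no
  delimiter: no
Category: integer_literal

integer_literal


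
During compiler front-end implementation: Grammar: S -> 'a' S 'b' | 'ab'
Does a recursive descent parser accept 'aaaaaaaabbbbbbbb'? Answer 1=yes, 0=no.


Grammar accepts strings of the form a^n b^n (n >= 1)
Word: 'aaaaaaaabbbbbbbb'
Counting: 8 a's and 8 b's
Check: 8 == 8? Yes
Derivation (S -> aSb applied 7 time(s), then S -> ab): S => aSb => aaSbb => aaaSbbb => aaaaSbbbb => aaaaaSbbbbb => aaaaaaSbbbbbb => aaaaaaaSbbbbbbb => aaaaaaaabbbbbbbb
Accepted

1


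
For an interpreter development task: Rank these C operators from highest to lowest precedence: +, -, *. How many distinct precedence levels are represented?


Looking up precedence for each operator:
  + -> precedence 5
  - -> precedence 5
  * -> precedence 6
Sorted highest to lowest: *, +, -
Distinct precedence values: [6, 5]
Number of distinct levels: 2

2


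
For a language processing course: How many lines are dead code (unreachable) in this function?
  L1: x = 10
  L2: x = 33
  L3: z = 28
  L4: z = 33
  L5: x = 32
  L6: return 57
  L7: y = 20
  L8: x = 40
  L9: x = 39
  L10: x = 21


Analyzing control flow:
  L1: reachable (before return)
  L2: reachable (before return)
  L3: reachable (before return)
  L4: reachable (before return)
  L5: reachable (before return)
  L6: reachable (return statement)
  L7: DEAD (after return at L6)
  L8: DEAD (after return at L6)
  L9: DEAD (after return at L6)
  L10: DEAD (after return at L6)
Return at L6, total lines = 10
Dead lines: L7 through L10
Count: 4

4


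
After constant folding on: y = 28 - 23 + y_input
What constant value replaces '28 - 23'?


Identifying constant sub-expression:
  Original: y = 28 - 23 + y_input
  28 and 23 are both compile-time constants
  Evaluating: 28 - 23 = 5
  After folding: y = 5 + y_input

5


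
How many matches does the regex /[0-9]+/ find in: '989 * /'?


Pattern: /[0-9]+/ (int literals)
Input: '989 * /'
Scanning for matches:
  Match 1: '989'
Total matches: 1

1


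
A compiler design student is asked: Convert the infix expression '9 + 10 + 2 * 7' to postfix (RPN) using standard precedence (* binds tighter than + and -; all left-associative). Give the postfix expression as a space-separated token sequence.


Applying the shunting-yard algorithm:
  Operand 9 -> output
  Push '+' onto operator stack -> op-stack: [+]
  Operand 10 -> output
  See '+' (prec 1); top '+' (prec 1) >= it -> pop '+' to output
  Push '+' onto operator stack -> op-stack: [+]
  Operand 2 -> output
  Push '*' onto operator stack -> op-stack: [+, *]
  Operand 7 -> output
  End of input: pop '*' to output
  End of input: pop '+' to output
Postfix result: 9 10 + 2 7 * +

9 10 + 2 7 * +


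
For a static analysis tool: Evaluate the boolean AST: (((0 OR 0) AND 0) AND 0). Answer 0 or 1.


Step 1: Evaluate inner node
  0 OR 0 = 0
Step 2: Evaluate next node
  0 AND 0 = 0
Step 3: Evaluate root node
  0 AND 0 = 0

0


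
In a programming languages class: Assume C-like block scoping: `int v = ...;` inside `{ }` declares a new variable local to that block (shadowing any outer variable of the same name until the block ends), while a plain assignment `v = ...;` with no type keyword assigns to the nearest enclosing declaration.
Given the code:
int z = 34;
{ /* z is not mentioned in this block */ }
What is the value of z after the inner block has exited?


Analyzing scoping rules:
Outer scope: declares z = 34
Inner block: z is neither redeclared nor assigned -> unchanged
After the block -> 34
Result: 34

34


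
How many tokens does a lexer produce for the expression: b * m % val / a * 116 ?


Scanning 'b * m % val / a * 116'
Token 1: 'b' -> identifier
Token 2: '*' -> operator
Token 3: 'm' -> identifier
Token 4: '%' -> operator
Token 5: 'val' -> identifier
Token 6: '/' -> operator
Token 7: 'a' -> identifier
Token 8: '*' -> operator
Token 9: '116' -> integer_literal
Total tokens: 9

9


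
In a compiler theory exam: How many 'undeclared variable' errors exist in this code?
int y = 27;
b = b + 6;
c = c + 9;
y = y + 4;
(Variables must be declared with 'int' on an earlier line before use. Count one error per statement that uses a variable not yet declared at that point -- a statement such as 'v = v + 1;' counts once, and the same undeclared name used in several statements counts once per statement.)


Scanning code line by line:
  Line 1: declare 'y' -> declared = ['y']
  Line 2: use 'b' -> ERROR (undeclared)
  Line 3: use 'c' -> ERROR (undeclared)
  Line 4: use 'y' -> OK (declared)
Total undeclared variable errors: 2

2


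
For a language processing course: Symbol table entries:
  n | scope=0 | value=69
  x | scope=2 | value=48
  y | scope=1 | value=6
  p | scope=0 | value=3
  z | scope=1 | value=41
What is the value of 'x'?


Searching symbol table for 'x':
  n | scope=0 | value=69
  x | scope=2 | value=48 <- MATCH
  y | scope=1 | value=6
  p | scope=0 | value=3
  z | scope=1 | value=41
Found 'x' at scope 2 with value 48

48


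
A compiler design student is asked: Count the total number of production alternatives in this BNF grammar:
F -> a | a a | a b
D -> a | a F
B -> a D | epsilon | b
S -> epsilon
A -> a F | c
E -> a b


Counting alternatives per rule:
  F: 3 alternative(s)
  D: 2 alternative(s)
  B: 3 alternative(s)
  S: 1 alternative(s)
  A: 2 alternative(s)
  E: 1 alternative(s)
Sum: 3 + 2 + 3 + 1 + 2 + 1 = 12

12


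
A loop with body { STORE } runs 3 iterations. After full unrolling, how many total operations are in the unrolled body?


Loop body operations: STORE (1 op per iteration)
Unrolling 3 iterations:
  Iteration 1: STORE (1 ops)
  Iteration 2: STORE (1 ops)
  Iteration 3: STORE (1 ops)
Total: 3 iterations * 1 ops/iter = 3 operations

3


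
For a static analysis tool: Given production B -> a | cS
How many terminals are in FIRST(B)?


Production: B -> a | cS
Examining each alternative for leading terminals:
  B -> a : first terminal = 'a'
  B -> cS : first terminal = 'c'
FIRST(B) = {a, c}
Count: 2

2


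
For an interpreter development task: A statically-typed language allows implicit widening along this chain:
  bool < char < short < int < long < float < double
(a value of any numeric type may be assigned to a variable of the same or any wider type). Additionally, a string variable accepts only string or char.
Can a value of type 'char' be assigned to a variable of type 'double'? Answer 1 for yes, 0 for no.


Target variable type: double
Source value type: char
Numeric ranks: char=1, double=6
Widening allowed iff rank(source) <= rank(target): 1 <= 6? Yes
Result: 1

1


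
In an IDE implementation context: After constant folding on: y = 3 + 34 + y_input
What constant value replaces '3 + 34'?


Identifying constant sub-expression:
  Original: y = 3 + 34 + y_input
  3 and 34 are both compile-time constants
  Evaluating: 3 + 34 = 37
  After folding: y = 37 + y_input

37


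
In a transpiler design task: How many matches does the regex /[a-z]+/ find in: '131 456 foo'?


Pattern: /[a-z]+/ (identifiers)
Input: '131 456 foo'
Scanning for matches:
  Match 1: 'foo'
Total matches: 1

1


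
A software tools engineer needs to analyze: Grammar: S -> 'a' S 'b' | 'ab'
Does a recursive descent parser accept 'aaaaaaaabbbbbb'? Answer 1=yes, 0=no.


Grammar accepts strings of the form a^n b^n (n >= 1)
Word: 'aaaaaaaabbbbbb'
Counting: 8 a's and 6 b's
Check: 8 == 6? No
Mismatch: a-count != b-count
Rejected

0


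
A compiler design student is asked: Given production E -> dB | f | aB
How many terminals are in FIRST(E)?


Production: E -> dB | f | aB
Examining each alternative for leading terminals:
  E -> dB : first terminal = 'd'
  E -> f : first terminal = 'f'
  E -> aB : first terminal = 'a'
FIRST(E) = {a, d, f}
Count: 3

3


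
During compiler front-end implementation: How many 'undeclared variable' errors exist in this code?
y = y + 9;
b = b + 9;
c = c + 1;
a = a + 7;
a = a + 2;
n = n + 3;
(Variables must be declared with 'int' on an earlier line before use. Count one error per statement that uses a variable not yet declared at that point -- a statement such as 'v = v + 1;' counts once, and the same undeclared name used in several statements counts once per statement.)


Scanning code line by line:
  Line 1: use 'y' -> ERROR (undeclared)
  Line 2: use 'b' -> ERROR (undeclared)
  Line 3: use 'c' -> ERROR (undeclared)
  Line 4: use 'a' -> ERROR (undeclared)
  Line 5: use 'a' -> ERROR (undeclared)
  Line 6: use 'n' -> ERROR (undeclared)
Total undeclared variable errors: 6

6


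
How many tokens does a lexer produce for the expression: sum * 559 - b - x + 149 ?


Scanning 'sum * 559 - b - x + 149'
Token 1: 'sum' -> identifier
Token 2: '*' -> operator
Token 3: '559' -> integer_literal
Token 4: '-' -> operator
Token 5: 'b' -> identifier
Token 6: '-' -> operator
Token 7: 'x' -> identifier
Token 8: '+' -> operator
Token 9: '149' -> integer_literal
Total tokens: 9

9


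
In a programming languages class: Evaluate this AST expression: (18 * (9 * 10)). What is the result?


Expression: (18 * (9 * 10))
Evaluating step by step:
  9 * 10 = 90
  18 * 90 = 1620
Result: 1620

1620


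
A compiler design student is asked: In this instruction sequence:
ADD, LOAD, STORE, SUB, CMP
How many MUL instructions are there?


Scanning instruction sequence for MUL:
  Position 1: ADD
  Position 2: LOAD
  Position 3: STORE
  Position 4: SUB
  Position 5: CMP
Matches at positions: []
Total MUL count: 0

0


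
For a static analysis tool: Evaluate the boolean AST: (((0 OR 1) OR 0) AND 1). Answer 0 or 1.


Step 1: Evaluate inner node
  0 OR 1 = 1
Step 2: Evaluate next node
  1 OR 0 = 1
Step 3: Evaluate root node
  1 AND 1 = 1

1


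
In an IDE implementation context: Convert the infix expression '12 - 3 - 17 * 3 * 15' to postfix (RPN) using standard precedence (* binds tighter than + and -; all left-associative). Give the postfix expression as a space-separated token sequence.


Applying the shunting-yard algorithm:
  Operand 12 -> output
  Push '-' onto operator stack -> op-stack: [-]
  Operand 3 -> output
  See '-' (prec 1); top '-' (prec 1) >= it -> pop '-' to output
  Push '-' onto operator stack -> op-stack: [-]
  Operand 17 -> output
  Push '*' onto operator stack -> op-stack: [-, *]
  Operand 3 -> output
  See '*' (prec 2); top '*' (prec 2) >= it -> pop '*' to output
  Push '*' onto operator stack -> op-stack: [-, *]
  Operand 15 -> output
  End of input: pop '*' to output
  End of input: pop '-' to output
Postfix result: 12 3 - 17 3 * 15 * -

12 3 - 17 3 * 15 * -


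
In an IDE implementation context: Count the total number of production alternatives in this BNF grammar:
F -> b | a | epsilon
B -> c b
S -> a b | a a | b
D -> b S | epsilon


Counting alternatives per rule:
  F: 3 alternative(s)
  B: 1 alternative(s)
  S: 3 alternative(s)
  D: 2 alternative(s)
Sum: 3 + 1 + 3 + 2 = 9

9


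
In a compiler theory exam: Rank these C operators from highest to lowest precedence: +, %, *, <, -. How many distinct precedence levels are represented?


Looking up precedence for each operator:
  + -> precedence 5
  % -> precedence 6
  * -> precedence 6
  < -> precedence 4
  - -> precedence 5
Sorted highest to lowest: %, *, +, -, <
Distinct precedence values: [6, 5, 4]
Number of distinct levels: 3

3


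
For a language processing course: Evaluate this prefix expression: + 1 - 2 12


Parsing prefix expression: + 1 - 2 12
Step 1: Innermost operation '- 2 12'
  2 - 12 = -10
Step 2: Outer operation '+ 1 [-10]'
  1 + -10 = -9

-9


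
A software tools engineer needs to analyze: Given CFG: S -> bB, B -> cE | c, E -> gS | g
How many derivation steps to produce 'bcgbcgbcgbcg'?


Grammar: S -> bB, B -> cE | c, E -> gS | g
Deriving 'bcgbcgbcgbcg':
Step 1: S -> bB => bB
Step 2: B -> cE => bcE
Step 3: E -> gS => bcgS
Step 4: S -> bB => bcgbB
Step 5: B -> cE => bcgbcE
Step 6: E -> gS => bcgbcgS
Step 7: S -> bB => bcgbcgbB
Step 8: B -> cE => bcgbcgbcE
Step 9: E -> gS => bcgbcgbcgS
Step 10: S -> bB => bcgbcgbcgbB
Step 11: B -> cE => bcgbcgbcgbcE
Step 12: E -> g => bcgbcgbcgbcg
Total derivation steps: 12

12


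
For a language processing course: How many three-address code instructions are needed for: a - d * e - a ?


Expression: a - d * e - a
Generating three-address code (respecting * over +/- precedence):
  Instruction 1: t1 = d * e
  Instruction 2: t2 = a - t1
  Instruction 3: t3 = t2 - a
Total instructions: 3

3


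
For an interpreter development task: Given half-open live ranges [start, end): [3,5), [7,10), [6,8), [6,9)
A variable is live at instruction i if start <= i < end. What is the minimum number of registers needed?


Live ranges:
  Var0: [3, 5)
  Var1: [7, 10)
  Var2: [6, 8)
  Var3: [6, 9)
Sweep-line events (position, delta, active):
  pos=3 start -> active=1
  pos=5 end -> active=0
  pos=6 start -> active=1
  pos=6 start -> active=2
  pos=7 start -> active=3
  pos=8 end -> active=2
  pos=9 end -> active=1
  pos=10 end -> active=0
Maximum simultaneous active: 3
Minimum registers needed: 3

3


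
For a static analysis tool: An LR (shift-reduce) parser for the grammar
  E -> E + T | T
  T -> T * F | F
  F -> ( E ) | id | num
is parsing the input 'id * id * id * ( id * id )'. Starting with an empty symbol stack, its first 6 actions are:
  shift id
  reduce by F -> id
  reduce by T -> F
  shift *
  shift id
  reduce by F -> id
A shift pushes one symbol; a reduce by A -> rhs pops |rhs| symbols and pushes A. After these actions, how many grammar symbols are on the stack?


Tracking the symbol stack through each action:
  Action 1: shift 'id' : push -> stack = [id] (size 1)
  Action 2: reduce by F -> id : pop 1, push F -> stack = [F] (size 1)
  Action 3: reduce by T -> F : pop 1, push T -> stack = [T] (size 1)
  Action 4: shift '*' : push -> stack = [T, *] (size 2)
  Action 5: shift 'id' : push -> stack = [T, *, id] (size 3)
  Action 6: reduce by F -> id : pop 1, push F -> stack = [T, *, F] (size 3)
Final stack size: 3

3


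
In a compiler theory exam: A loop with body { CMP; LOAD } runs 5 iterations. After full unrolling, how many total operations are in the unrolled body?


Loop body operations: CMP, LOAD (2 ops per iteration)
Unrolling 5 iterations:
  Iteration 1: CMP, LOAD (2 ops)
  Iteration 2: CMP, LOAD (2 ops)
  Iteration 3: CMP, LOAD (2 ops)
  Iteration 4: CMP, LOAD (2 ops)
  Iteration 5: CMP, LOAD (2 ops)
Total: 5 iterations * 2 ops/iter = 10 operations

10


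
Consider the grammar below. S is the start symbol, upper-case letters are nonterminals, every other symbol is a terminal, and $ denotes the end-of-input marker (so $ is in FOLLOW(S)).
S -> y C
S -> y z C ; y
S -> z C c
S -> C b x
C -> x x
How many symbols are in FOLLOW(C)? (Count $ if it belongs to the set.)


S is the start symbol and does not occur in any rule body, so FOLLOW(S) = {$}.
Examining every occurrence of C in a rule body:
  S -> y C : C is at the right end -> add FOLLOW(S) = {$}
  S -> y z C ; y : C is followed by terminal ';' -> add ';'
  S -> z C c : C is followed by terminal 'c' -> add 'c'
  S -> C b x : C is followed by terminal 'b' -> add 'b'
  C -> x x : C does not occur in the body -> contributes nothing
FOLLOW(C) = {;, b, c, $}
Count: 4

4


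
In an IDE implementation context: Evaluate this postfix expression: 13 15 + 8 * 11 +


Processing tokens left to right:
Push 13, Push 15
Pop 13 and 15, compute 13 + 15 = 28, push 28
Push 8
Pop 28 and 8, compute 28 * 8 = 224, push 224
Push 11
Pop 224 and 11, compute 224 + 11 = 235, push 235
Stack result: 235

235


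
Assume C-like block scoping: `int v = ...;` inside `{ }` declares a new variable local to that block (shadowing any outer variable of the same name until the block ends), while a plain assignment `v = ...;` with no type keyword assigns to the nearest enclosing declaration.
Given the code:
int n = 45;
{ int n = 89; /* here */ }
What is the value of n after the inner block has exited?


Analyzing scoping rules:
Outer scope: declares n = 45
Inner block: 'int n = 89;' declares a NEW n that shadows the outer one
When the block exits the inner n goes out of scope; the outer n was never modified -> 45
Result: 45

45


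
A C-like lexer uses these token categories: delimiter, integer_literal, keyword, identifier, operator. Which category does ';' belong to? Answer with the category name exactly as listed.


Token: ';'
Checking categories:
  identifier: no
  integer_literal: no
  operator: no
  keyword: no
  delimiter: YES
Category: delimiter

delimiter


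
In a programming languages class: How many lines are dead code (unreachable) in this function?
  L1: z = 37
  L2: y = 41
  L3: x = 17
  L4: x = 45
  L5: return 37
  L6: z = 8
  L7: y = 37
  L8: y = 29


Analyzing control flow:
  L1: reachable (before return)
  L2: reachable (before return)
  L3: reachable (before return)
  L4: reachable (before return)
  L5: reachable (return statement)
  L6: DEAD (after return at L5)
  L7: DEAD (after return at L5)
  L8: DEAD (after return at L5)
Return at L5, total lines = 8
Dead lines: L6 through L8
Count: 3

3


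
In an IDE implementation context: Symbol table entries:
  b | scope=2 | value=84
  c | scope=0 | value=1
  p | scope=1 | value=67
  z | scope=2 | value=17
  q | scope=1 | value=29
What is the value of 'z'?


Searching symbol table for 'z':
  b | scope=2 | value=84
  c | scope=0 | value=1
  p | scope=1 | value=67
  z | scope=2 | value=17 <- MATCH
  q | scope=1 | value=29
Found 'z' at scope 2 with value 17

17


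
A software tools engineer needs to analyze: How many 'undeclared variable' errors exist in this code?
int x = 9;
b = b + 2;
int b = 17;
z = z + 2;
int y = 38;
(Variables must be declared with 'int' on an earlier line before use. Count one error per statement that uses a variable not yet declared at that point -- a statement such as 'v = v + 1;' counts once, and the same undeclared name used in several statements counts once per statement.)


Scanning code line by line:
  Line 1: declare 'x' -> declared = ['x']
  Line 2: use 'b' -> ERROR (undeclared)
  Line 3: declare 'b' -> declared = ['b', 'x']
  Line 4: use 'z' -> ERROR (undeclared)
  Line 5: declare 'y' -> declared = ['b', 'x', 'y']
Total undeclared variable errors: 2

2


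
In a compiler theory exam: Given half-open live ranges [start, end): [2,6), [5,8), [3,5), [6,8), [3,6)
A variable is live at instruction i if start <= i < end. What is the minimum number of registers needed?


Live ranges:
  Var0: [2, 6)
  Var1: [5, 8)
  Var2: [3, 5)
  Var3: [6, 8)
  Var4: [3, 6)
Sweep-line events (position, delta, active):
  pos=2 start -> active=1
  pos=3 start -> active=2
  pos=3 start -> active=3
  pos=5 end -> active=2
  pos=5 start -> active=3
  pos=6 end -> active=2
  pos=6 end -> active=1
  pos=6 start -> active=2
  pos=8 end -> active=1
  pos=8 end -> active=0
Maximum simultaneous active: 3
Minimum registers needed: 3

3


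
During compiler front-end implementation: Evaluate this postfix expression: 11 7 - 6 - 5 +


Processing tokens left to right:
Push 11, Push 7
Pop 11 and 7, compute 11 - 7 = 4, push 4
Push 6
Pop 4 and 6, compute 4 - 6 = -2, push -2
Push 5
Pop -2 and 5, compute -2 + 5 = 3, push 3
Stack result: 3

3


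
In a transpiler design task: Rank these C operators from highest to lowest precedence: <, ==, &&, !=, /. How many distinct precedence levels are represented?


Looking up precedence for each operator:
  < -> precedence 4
  == -> precedence 3
  && -> precedence 2
  != -> precedence 3
  / -> precedence 6
Sorted highest to lowest: /, <, ==, !=, &&
Distinct precedence values: [6, 4, 3, 2]
Number of distinct levels: 4

4


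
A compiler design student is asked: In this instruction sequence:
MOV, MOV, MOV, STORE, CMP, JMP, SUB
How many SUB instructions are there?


Scanning instruction sequence for SUB:
  Position 1: MOV
  Position 2: MOV
  Position 3: MOV
  Position 4: STORE
  Position 5: CMP
  Position 6: JMP
  Position 7: SUB <- MATCH
Matches at positions: [7]
Total SUB count: 1

1


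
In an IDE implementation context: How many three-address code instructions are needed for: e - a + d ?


Expression: e - a + d
Generating three-address code (respecting * over +/- precedence):
  Instruction 1: t1 = e - a
  Instruction 2: t2 = t1 + d
Total instructions: 2

2


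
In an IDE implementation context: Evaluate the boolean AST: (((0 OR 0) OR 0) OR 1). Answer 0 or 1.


Step 1: Evaluate inner node
  0 OR 0 = 0
Step 2: Evaluate next node
  0 OR 0 = 0
Step 3: Evaluate root node
  0 OR 1 = 1

1


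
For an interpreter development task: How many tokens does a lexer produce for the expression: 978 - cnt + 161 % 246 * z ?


Scanning '978 - cnt + 161 % 246 * z'
Token 1: '978' -> integer_literal
Token 2: '-' -> operator
Token 3: 'cnt' -> identifier
Token 4: '+' -> operator
Token 5: '161' -> integer_literal
Token 6: '%' -> operator
Token 7: '246' -> integer_literal
Token 8: '*' -> operator
Token 9: 'z' -> identifier
Total tokens: 9

9


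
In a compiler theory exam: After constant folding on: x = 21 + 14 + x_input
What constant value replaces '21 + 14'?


Identifying constant sub-expression:
  Original: x = 21 + 14 + x_input
  21 and 14 are both compile-time constants
  Evaluating: 21 + 14 = 35
  After folding: x = 35 + x_input

35


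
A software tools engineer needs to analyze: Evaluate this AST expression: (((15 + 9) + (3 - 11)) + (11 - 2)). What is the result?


Expression: (((15 + 9) + (3 - 11)) + (11 - 2))
Evaluating step by step:
  15 + 9 = 24
  3 - 11 = -8
  24 + -8 = 16
  11 - 2 = 9
  16 + 9 = 25
Result: 25

25


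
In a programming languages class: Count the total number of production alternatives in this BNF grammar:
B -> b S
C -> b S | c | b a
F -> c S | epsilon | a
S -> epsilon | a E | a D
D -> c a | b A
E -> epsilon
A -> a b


Counting alternatives per rule:
  B: 1 alternative(s)
  C: 3 alternative(s)
  F: 3 alternative(s)
  S: 3 alternative(s)
  D: 2 alternative(s)
  E: 1 alternative(s)
  A: 1 alternative(s)
Sum: 1 + 3 + 3 + 3 + 2 + 1 + 1 = 14

14


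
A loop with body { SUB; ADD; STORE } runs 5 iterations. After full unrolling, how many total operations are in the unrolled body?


Loop body operations: SUB, ADD, STORE (3 ops per iteration)
Unrolling 5 iterations:
  Iteration 1: SUB, ADD, STORE (3 ops)
  Iteration 2: SUB, ADD, STORE (3 ops)
  Iteration 3: SUB, ADD, STORE (3 ops)
  Iteration 4: SUB, ADD, STORE (3 ops)
  Iteration 5: SUB, ADD, STORE (3 ops)
Total: 5 iterations * 3 ops/iter = 15 operations

15


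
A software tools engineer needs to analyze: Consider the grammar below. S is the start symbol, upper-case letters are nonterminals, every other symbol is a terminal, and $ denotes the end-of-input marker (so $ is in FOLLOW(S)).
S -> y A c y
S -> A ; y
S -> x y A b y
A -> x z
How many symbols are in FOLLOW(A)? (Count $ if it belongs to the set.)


S is the start symbol and does not occur in any rule body, so FOLLOW(S) = {$}.
Examining every occurrence of A in a rule body:
  S -> y A c y : A is followed by terminal 'c' -> add 'c'
  S -> A ; y : A is followed by terminal ';' -> add ';'
  S -> x y A b y : A is followed by terminal 'b' -> add 'b'
  A -> x z : A does not occur in the body -> contributes nothing
FOLLOW(A) = {;, b, c}
Count: 3

3


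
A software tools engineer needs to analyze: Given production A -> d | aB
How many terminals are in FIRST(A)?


Production: A -> d | aB
Examining each alternative for leading terminals:
  A -> d : first terminal = 'd'
  A -> aB : first terminal = 'a'
FIRST(A) = {a, d}
Count: 2

2


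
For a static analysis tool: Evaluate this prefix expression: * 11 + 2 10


Parsing prefix expression: * 11 + 2 10
Step 1: Innermost operation '+ 2 10'
  2 + 10 = 12
Step 2: Outer operation '* 11 [12]'
  11 * 12 = 132

132


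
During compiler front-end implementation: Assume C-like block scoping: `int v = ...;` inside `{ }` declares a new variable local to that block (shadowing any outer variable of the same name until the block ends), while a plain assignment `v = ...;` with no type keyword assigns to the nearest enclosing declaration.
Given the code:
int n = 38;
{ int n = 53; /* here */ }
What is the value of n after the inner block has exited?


Analyzing scoping rules:
Outer scope: declares n = 38
Inner block: 'int n = 53;' declares a NEW n that shadows the outer one
When the block exits the inner n goes out of scope; the outer n was never modified -> 38
Result: 38

38


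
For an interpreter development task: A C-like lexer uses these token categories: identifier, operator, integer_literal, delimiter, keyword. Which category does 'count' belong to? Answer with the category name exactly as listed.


Token: 'count'
Checking categories:
  identifier: YES
  integer_literal: no
  operator: no
  keyword: no
  delimiter: no
Category: identifier

identifier


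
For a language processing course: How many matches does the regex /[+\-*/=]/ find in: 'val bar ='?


Pattern: /[+\-*/=]/ (operators)
Input: 'val bar ='
Scanning for matches:
  Match 1: '='
Total matches: 1

1


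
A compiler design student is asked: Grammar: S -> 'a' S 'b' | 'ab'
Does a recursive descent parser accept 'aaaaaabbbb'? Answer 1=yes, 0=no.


Grammar accepts strings of the form a^n b^n (n >= 1)
Word: 'aaaaaabbbb'
Counting: 6 a's and 4 b's
Check: 6 == 4? No
Mismatch: a-count != b-count
Rejected

0


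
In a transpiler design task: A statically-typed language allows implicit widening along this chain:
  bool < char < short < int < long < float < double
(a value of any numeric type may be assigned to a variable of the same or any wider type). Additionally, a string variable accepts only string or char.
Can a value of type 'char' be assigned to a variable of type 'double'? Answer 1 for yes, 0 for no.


Target variable type: double
Source value type: char
Numeric ranks: char=1, double=6
Widening allowed iff rank(source) <= rank(target): 1 <= 6? Yes
Result: 1

1


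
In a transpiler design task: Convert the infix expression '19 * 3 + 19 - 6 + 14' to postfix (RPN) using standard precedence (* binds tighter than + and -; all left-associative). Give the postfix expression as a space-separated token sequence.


Applying the shunting-yard algorithm:
  Operand 19 -> output
  Push '*' onto operator stack -> op-stack: [*]
  Operand 3 -> output
  See '+' (prec 1); top '*' (prec 2) >= it -> pop '*' to output
  Push '+' onto operator stack -> op-stack: [+]
  Operand 19 -> output
  See '-' (prec 1); top '+' (prec 1) >= it -> pop '+' to output
  Push '-' onto operator stack -> op-stack: [-]
  Operand 6 -> output
  See '+' (prec 1); top '-' (prec 1) >= it -> pop '-' to output
  Push '+' onto operator stack -> op-stack: [+]
  Operand 14 -> output
  End of input: pop '+' to output
Postfix result: 19 3 * 19 + 6 - 14 +

19 3 * 19 + 6 - 14 +


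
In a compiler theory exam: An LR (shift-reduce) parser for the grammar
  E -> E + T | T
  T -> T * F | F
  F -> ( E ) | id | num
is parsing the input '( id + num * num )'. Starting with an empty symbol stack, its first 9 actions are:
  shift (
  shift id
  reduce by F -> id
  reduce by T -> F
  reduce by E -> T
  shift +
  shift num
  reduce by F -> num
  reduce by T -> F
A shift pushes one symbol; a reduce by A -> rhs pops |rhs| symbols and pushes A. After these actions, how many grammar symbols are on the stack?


Tracking the symbol stack through each action:
  Action 1: shift '(' : push -> stack = [(] (size 1)
  Action 2: shift 'id' : push -> stack = [(, id] (size 2)
  Action 3: reduce by F -> id : pop 1, push F -> stack = [(, F] (size 2)
  Action 4: reduce by T -> F : pop 1, push T -> stack = [(, T] (size 2)
  Action 5: reduce by E -> T : pop 1, push E -> stack = [(, E] (size 2)
  Action 6: shift '+' : push -> stack = [(, E, +] (size 3)
  Action 7: shift 'num' : push -> stack = [(, E, +, num] (size 4)
  Action 8: reduce by F -> num : pop 1, push F -> stack = [(, E, +, F] (size 4)
  Action 9: reduce by T -> F : pop 1, push T -> stack = [(, E, +, T] (size 4)
Final stack size: 4

4


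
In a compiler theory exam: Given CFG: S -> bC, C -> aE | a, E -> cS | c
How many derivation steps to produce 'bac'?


Grammar: S -> bC, C -> aE | a, E -> cS | c
Deriving 'bac':
Step 1: S -> bC => bC
Step 2: C -> aE => baE
Step 3: E -> c => bac
Total derivation steps: 3

3


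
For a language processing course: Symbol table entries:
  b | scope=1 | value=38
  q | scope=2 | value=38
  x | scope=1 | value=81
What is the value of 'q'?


Searching symbol table for 'q':
  b | scope=1 | value=38
  q | scope=2 | value=38 <- MATCH
  x | scope=1 | value=81
Found 'q' at scope 2 with value 38

38


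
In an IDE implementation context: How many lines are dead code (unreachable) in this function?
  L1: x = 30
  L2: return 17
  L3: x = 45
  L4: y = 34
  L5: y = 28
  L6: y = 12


Analyzing control flow:
  L1: reachable (before return)
  L2: reachable (return statement)
  L3: DEAD (after return at L2)
  L4: DEAD (after return at L2)
  L5: DEAD (after return at L2)
  L6: DEAD (after return at L2)
Return at L2, total lines = 6
Dead lines: L3 through L6
Count: 4

4


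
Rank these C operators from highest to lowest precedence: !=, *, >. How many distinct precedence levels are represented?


Looking up precedence for each operator:
  != -> precedence 3
  * -> precedence 6
  > -> precedence 4
Sorted highest to lowest: *, >, !=
Distinct precedence values: [6, 4, 3]
Number of distinct levels: 3

3


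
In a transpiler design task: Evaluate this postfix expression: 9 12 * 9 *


Processing tokens left to right:
Push 9, Push 12
Pop 9 and 12, compute 9 * 12 = 108, push 108
Push 9
Pop 108 and 9, compute 108 * 9 = 972, push 972
Stack result: 972

972


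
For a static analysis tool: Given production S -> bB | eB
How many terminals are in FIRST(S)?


Production: S -> bB | eB
Examining each alternative for leading terminals:
  S -> bB : first terminal = 'b'
  S -> eB : first terminal = 'e'
FIRST(S) = {b, e}
Count: 2

2


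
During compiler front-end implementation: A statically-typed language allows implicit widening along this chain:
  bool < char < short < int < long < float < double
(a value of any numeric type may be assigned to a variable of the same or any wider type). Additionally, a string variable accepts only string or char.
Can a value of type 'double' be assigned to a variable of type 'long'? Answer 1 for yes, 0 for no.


Target variable type: long
Source value type: double
Numeric ranks: double=6, long=4
Widening allowed iff rank(source) <= rank(target): 6 <= 4? No
Result: 0

0


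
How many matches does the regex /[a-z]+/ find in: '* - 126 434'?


Pattern: /[a-z]+/ (identifiers)
Input: '* - 126 434'
Scanning for matches:
Total matches: 0

0


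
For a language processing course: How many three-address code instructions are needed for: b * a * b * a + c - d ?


Expression: b * a * b * a + c - d
Generating three-address code (respecting * over +/- precedence):
  Instruction 1: t1 = b * a
  Instruction 2: t2 = t1 * b
  Instruction 3: t3 = t2 * a
  Instruction 4: t4 = t3 + c
  Instruction 5: t5 = t4 - d
Total instructions: 5

5


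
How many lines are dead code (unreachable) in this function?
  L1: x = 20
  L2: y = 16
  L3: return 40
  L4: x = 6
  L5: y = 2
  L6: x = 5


Analyzing control flow:
  L1: reachable (before return)
  L2: reachable (before return)
  L3: reachable (return statement)
  L4: DEAD (after return at L3)
  L5: DEAD (after return at L3)
  L6: DEAD (after return at L3)
Return at L3, total lines = 6
Dead lines: L4 through L6
Count: 3

3


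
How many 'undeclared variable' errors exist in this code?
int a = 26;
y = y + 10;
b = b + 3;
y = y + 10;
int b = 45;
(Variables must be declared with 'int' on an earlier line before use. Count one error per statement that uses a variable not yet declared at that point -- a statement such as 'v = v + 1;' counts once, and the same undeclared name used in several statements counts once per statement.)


Scanning code line by line:
  Line 1: declare 'a' -> declared = ['a']
  Line 2: use 'y' -> ERROR (undeclared)
  Line 3: use 'b' -> ERROR (undeclared)
  Line 4: use 'y' -> ERROR (undeclared)
  Line 5: declare 'b' -> declared = ['a', 'b']
Total undeclared variable errors: 3

3


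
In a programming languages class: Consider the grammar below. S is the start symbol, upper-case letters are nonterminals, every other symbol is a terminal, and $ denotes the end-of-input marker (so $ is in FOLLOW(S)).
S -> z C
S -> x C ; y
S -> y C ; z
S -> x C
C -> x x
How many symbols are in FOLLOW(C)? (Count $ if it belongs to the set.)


S is the start symbol and does not occur in any rule body, so FOLLOW(S) = {$}.
Examining every occurrence of C in a rule body:
  S -> z C : C is at the right end -> add FOLLOW(S) = {$}
  S -> x C ; y : C is followed by terminal ';' -> add ';'
  S -> y C ; z : C is followed by terminal ';' -> add ';' (already in the set)
  S -> x C : C is at the right end -> add FOLLOW(S) = {$} (already in the set)
  C -> x x : C does not occur in the body -> contributes nothing
FOLLOW(C) = {;, $}
Count: 2

2


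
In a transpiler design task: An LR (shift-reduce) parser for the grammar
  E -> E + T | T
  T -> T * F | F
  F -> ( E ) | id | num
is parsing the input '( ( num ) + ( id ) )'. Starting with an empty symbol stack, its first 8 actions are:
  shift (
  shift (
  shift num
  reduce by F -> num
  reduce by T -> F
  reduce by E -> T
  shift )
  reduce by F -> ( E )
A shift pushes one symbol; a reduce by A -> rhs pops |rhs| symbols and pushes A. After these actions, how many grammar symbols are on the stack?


Tracking the symbol stack through each action:
  Action 1: shift '(' : push -> stack = [(] (size 1)
  Action 2: shift '(' : push -> stack = [(, (] (size 2)
  Action 3: shift 'num' : push -> stack = [(, (, num] (size 3)
  Action 4: reduce by F -> num : pop 1, push F -> stack = [(, (, F] (size 3)
  Action 5: reduce by T -> F : pop 1, push T -> stack = [(, (, T] (size 3)
  Action 6: reduce by E -> T : pop 1, push E -> stack = [(, (, E] (size 3)
  Action 7: shift ')' : push -> stack = [(, (, E, )] (size 4)
  Action 8: reduce by F -> ( E ) : pop 3, push F -> stack = [(, F] (size 2)
Final stack size: 2

2


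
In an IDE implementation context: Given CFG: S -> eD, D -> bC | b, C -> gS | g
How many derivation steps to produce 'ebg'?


Grammar: S -> eD, D -> bC | b, C -> gS | g
Deriving 'ebg':
Step 1: S -> eD => eD
Step 2: D -> bC => ebC
Step 3: C -> g => ebg
Total derivation steps: 3

3


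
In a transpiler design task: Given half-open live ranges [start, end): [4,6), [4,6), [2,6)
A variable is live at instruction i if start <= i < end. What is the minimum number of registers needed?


Live ranges:
  Var0: [4, 6)
  Var1: [4, 6)
  Var2: [2, 6)
Sweep-line events (position, delta, active):
  pos=2 start -> active=1
  pos=4 start -> active=2
  pos=4 start -> active=3
  pos=6 end -> active=2
  pos=6 end -> active=1
  pos=6 end -> active=0
Maximum simultaneous active: 3
Minimum registers needed: 3

3


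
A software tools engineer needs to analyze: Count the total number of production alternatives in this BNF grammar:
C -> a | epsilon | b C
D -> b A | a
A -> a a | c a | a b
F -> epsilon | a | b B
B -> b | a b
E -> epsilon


Counting alternatives per rule:
  C: 3 alternative(s)
  D: 2 alternative(s)
  A: 3 alternative(s)
  F: 3 alternative(s)
  B: 2 alternative(s)
  E: 1 alternative(s)
Sum: 3 + 2 + 3 + 3 + 2 + 1 = 14

14


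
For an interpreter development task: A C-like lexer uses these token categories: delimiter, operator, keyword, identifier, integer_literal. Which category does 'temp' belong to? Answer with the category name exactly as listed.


Token: 'temp'
Checking categories:
  identifier: YES
  integer_literal: no
  operator: no
  keyword: no
  delimiter: no
Category: identifier

identifier


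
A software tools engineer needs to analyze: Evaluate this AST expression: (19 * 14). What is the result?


Expression: (19 * 14)
Evaluating step by step:
  19 * 14 = 266
Result: 266

266


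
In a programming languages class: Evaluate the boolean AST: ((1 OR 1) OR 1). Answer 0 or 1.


Step 1: Evaluate inner node
  1 OR 1 = 1
Step 2: Evaluate root node
  1 OR 1 = 1

1


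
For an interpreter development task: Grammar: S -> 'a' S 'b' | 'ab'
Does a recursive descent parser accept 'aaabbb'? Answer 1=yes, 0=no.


Grammar accepts strings of the form a^n b^n (n >= 1)
Word: 'aaabbb'
Counting: 3 a's and 3 b's
Check: 3 == 3? Yes
Derivation (S -> aSb applied 2 time(s), then S -> ab): S => aSb => aaSbb => aaabbb
Accepted

1


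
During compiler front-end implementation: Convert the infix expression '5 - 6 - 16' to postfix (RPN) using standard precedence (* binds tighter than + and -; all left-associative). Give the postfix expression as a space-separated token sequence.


Applying the shunting-yard algorithm:
  Operand 5 -> output
  Push '-' onto operator stack -> op-stack: [-]
  Operand 6 -> output
  See '-' (prec 1); top '-' (prec 1) >= it -> pop '-' to output
  Push '-' onto operator stack -> op-stack: [-]
  Operand 16 -> output
  End of input: pop '-' to output
Postfix result: 5 6 - 16 -

5 6 - 16 -


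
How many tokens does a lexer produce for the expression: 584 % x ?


Scanning '584 % x'
Token 1: '584' -> integer_literal
Token 2: '%' -> operator
Token 3: 'x' -> identifier
Total tokens: 3

3


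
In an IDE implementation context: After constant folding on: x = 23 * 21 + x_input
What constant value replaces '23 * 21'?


Identifying constant sub-expression:
  Original: x = 23 * 21 + x_input
  23 and 21 are both compile-time constants
  Evaluating: 23 * 21 = 483
  After folding: x = 483 + x_input

483


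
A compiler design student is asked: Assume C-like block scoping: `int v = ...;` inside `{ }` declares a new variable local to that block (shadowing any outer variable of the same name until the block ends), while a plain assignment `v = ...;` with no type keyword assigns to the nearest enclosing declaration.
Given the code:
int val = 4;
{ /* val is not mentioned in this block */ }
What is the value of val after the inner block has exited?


Analyzing scoping rules:
Outer scope: declares val = 4
Inner block: val is neither redeclared nor assigned -> unchanged
After the block -> 4
Result: 4

4


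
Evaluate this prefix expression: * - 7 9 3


Parsing prefix expression: * - 7 9 3
Step 1: Innermost operation '- 7 9'
  7 - 9 = -2
Step 2: Outer operation '* [-2] 3'
  -2 * 3 = -6

-6


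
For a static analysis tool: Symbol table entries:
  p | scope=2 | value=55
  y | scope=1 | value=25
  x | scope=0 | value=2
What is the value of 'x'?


Searching symbol table for 'x':
  p | scope=2 | value=55
  y | scope=1 | value=25
  x | scope=0 | value=2 <- MATCH
Found 'x' at scope 0 with value 2

2
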